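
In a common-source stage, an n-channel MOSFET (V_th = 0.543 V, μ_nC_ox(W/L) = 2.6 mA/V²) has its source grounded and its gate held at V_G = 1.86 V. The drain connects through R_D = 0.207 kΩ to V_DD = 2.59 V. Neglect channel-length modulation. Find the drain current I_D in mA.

I_D = 2.25 mA

V_GS = V_G = 1.86 V, so V_ov = 1.86 − 0.543 = 1.32 V.
Assume saturation: I_D = ½ k_n V_ov² = 0.5 × 2.6 × 1.32² = 2.25 mA, giving V_DS = V_DD − I_D R_D = 2.59 − 2.25 × 0.207 = 2.12 V.
V_DS = 2.12 V ≥ V_ov = 1.32 V, confirming saturation.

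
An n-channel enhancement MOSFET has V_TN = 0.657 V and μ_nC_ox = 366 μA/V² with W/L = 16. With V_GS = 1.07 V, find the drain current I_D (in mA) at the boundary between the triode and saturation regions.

At the boundary V_DS = V_ov = V_GS − V_TN = 1.07 − 0.657 = 0.413 V.
k_n = μ_nC_ox · (W/L) = 5.856 mA/V².
I_D = ½ k_n V_ov² = 0.5 × 5.856 × 0.413² = 0.499 mA.

I_D = 0.499 mA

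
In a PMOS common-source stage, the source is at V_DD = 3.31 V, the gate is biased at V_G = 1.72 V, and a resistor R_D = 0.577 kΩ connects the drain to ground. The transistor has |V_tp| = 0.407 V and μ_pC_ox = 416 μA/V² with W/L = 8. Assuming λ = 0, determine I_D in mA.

I_D = 2.33 mA

V_SG = V_DD − V_G = 3.31 − 1.72 = 1.59 V, so V_ov = 1.59 − 0.407 = 1.18 V.
k_p = μ_pC_ox · (W/L) = 3.328 mA/V².
Assume saturation: I_D = ½ k_p V_ov² = 0.5 × 3.328 × 1.18² = 2.33 mA, giving V_SD = V_DD − I_D R_D = 3.31 − 2.33 × 0.577 = 1.97 V.
V_SD = 1.97 V ≥ V_ov = 1.18 V, confirming saturation.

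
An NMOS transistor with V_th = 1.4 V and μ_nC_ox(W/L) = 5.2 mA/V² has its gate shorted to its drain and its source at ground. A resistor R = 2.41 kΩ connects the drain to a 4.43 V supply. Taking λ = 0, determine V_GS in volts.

With gate tied to drain, V_GS = V_DS ≥ V_GS − V_th, so the device is in saturation.
KCL at the drain: ½ k_n (V_GS − V_th)² = (V_DD − V_GS)/R.
Let x = V_GS − 1.4. Then 6.27 x² + x − 3.03 = 0, giving x = 0.62 V (positive root), so V_GS = 2.02 V.
I_D = (V_DD − V_GS)/R = (4.43 − 2.02) / 2.41 = 1 mA.

V_GS = 2.02 V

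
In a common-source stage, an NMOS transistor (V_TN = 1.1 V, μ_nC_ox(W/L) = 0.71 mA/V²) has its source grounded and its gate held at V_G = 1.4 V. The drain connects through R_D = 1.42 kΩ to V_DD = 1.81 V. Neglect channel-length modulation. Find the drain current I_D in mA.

I_D = 0.0319 mA

V_GS = V_G = 1.4 V, so V_ov = 1.4 − 1.1 = 0.3 V.
Assume saturation: I_D = ½ k_n V_ov² = 0.5 × 0.71 × 0.3² = 0.0319 mA, giving V_DS = V_DD − I_D R_D = 1.81 − 0.0319 × 1.42 = 1.76 V.
V_DS = 1.76 V ≥ V_ov = 0.3 V, confirming saturation.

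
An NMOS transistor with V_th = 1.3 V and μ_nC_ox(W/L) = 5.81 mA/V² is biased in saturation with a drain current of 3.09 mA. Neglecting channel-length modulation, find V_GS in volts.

V_GS = 2.33 V

In saturation I_D = ½ k_n (V_GS − V_th)², so V_GS − V_th = √(2 I_D / k_n) = √(2 × 3.09 / 5.81) = 1.03 V.
V_GS = 1.3 + 1.03 = 2.33 V.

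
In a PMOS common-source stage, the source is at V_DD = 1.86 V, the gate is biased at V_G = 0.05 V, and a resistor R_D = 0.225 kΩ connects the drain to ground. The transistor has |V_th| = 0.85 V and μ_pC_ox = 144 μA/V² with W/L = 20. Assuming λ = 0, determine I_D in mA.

V_SG = V_DD − V_G = 1.86 − 0.05 = 1.81 V, so V_ov = 1.81 − 0.85 = 0.96 V.
k_p = μ_pC_ox · (W/L) = 2.88 mA/V².
Assume saturation: I_D = ½ k_p V_ov² = 0.5 × 2.88 × 0.96² = 1.33 mA, giving V_SD = V_DD − I_D R_D = 1.86 − 1.33 × 0.225 = 1.56 V.
V_SD = 1.56 V ≥ V_ov = 0.96 V, confirming saturation.

I_D = 1.33 mA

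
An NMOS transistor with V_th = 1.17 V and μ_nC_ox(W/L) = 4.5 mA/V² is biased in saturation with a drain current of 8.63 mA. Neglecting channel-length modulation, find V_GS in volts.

In saturation I_D = ½ k_n (V_GS − V_th)², so V_GS − V_th = √(2 I_D / k_n) = √(2 × 8.63 / 4.5) = 1.96 V.
V_GS = 1.17 + 1.96 = 3.13 V.

V_GS = 3.13 V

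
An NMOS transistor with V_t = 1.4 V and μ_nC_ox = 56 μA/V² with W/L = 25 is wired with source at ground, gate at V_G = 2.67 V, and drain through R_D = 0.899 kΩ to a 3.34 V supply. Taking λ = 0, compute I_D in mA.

V_GS = V_G = 2.67 V, so V_ov = 2.67 − 1.4 = 1.27 V.
k_n = μ_nC_ox · (W/L) = 1.4 mA/V².
Assume saturation: I_D = ½ k_n V_ov² = 0.5 × 1.4 × 1.27² = 1.13 mA, giving V_DS = V_DD − I_D R_D = 3.34 − 1.13 × 0.899 = 2.33 V.
V_DS = 2.33 V ≥ V_ov = 1.27 V, confirming saturation.

I_D = 1.13 mA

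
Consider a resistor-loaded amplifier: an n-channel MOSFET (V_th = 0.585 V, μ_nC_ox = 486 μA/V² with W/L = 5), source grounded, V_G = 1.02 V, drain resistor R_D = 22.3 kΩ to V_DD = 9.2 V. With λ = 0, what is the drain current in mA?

V_GS = V_G = 1.02 V, so V_ov = 1.02 − 0.585 = 0.435 V.
k_n = μ_nC_ox · (W/L) = 2.43 mA/V².
Assume saturation: I_D = ½ k_n V_ov² = 0.5 × 2.43 × 0.435² = 0.23 mA, giving V_DS = V_DD − I_D R_D = 9.2 − 0.23 × 22.3 = 4.07 V.
V_DS = 4.07 V ≥ V_ov = 0.435 V, confirming saturation.

I_D = 0.230 mA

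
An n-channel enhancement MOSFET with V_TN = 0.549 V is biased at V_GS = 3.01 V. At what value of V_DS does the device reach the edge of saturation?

V_DS,sat = 2.46 V

The boundary between triode and saturation is V_DS = V_GS − V_TN = V_ov.
V_ov = 3.01 − 0.549 = 2.46 V.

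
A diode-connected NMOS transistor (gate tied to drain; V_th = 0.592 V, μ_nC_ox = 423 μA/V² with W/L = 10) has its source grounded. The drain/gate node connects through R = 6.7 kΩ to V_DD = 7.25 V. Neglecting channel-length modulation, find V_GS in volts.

With gate tied to drain, V_GS = V_DS ≥ V_GS − V_th, so the device is in saturation.
k_n = μ_nC_ox · (W/L) = 4.23 mA/V².
KCL at the drain: ½ k_n (V_GS − V_th)² = (V_DD − V_GS)/R.
Let x = V_GS − 0.592. Then 14.2 x² + x − 6.658 = 0, giving x = 0.651 V (positive root), so V_GS = 1.24 V.
I_D = (V_DD − V_GS)/R = (7.25 − 1.24) / 6.7 = 0.897 mA.

V_GS = 1.24 V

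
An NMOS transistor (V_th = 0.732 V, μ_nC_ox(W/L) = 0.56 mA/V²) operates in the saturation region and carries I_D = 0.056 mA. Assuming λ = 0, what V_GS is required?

V_GS = 1.18 V

In saturation I_D = ½ k_n (V_GS − V_th)², so V_GS − V_th = √(2 I_D / k_n) = √(2 × 0.056 / 0.56) = 0.447 V.
V_GS = 0.732 + 0.447 = 1.18 V.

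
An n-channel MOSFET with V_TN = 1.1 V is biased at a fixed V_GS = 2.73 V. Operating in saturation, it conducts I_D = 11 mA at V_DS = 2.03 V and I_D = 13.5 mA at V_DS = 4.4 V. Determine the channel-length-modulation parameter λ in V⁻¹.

λ = 0.119 V⁻¹

With V_GS fixed, I_D ∝ (1 + λ V_DS) in saturation, so I_D2/I_D1 = (1 + λ V_DS2)/(1 + λ V_DS1).
13.5/11 = 1.227 = (1 + 4.4 λ)/(1 + 2.03 λ).
Solving: λ (I_D1 V_DS2 − I_D2 V_DS1) = I_D2 − I_D1, so λ = (13.5 − 11) / (11 × 4.4 − 13.5 × 2.03) = 2.5 / 21 = 0.119 V⁻¹.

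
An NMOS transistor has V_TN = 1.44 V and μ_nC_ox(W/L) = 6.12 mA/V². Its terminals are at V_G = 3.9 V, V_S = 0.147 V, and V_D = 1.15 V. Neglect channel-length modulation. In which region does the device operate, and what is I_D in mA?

V_GS = V_G − V_S = 3.9 − 0.147 = 3.75 V; V_DS = V_D − V_S = 1.15 − 0.147 = 1 V.
V_ov = V_GS − V_TN = 3.75 − 1.44 = 2.31 V.
Since V_DS = 1 V < V_ov = 2.31 V, the device is in the triode region.
I_D = k_n [V_ov · V_DS − ½ V_DS²] = 6.12 × [2.31 × 1 − 0.5 × 1²] = 11.1 mA.

Triode; I_D = 11.1 mA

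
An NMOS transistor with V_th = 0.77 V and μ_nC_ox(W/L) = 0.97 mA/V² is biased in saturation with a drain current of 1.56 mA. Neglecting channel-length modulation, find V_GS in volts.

In saturation I_D = ½ k_n (V_GS − V_th)², so V_GS − V_th = √(2 I_D / k_n) = √(2 × 1.56 / 0.97) = 1.79 V.
V_GS = 0.77 + 1.79 = 2.56 V.

V_GS = 2.56 V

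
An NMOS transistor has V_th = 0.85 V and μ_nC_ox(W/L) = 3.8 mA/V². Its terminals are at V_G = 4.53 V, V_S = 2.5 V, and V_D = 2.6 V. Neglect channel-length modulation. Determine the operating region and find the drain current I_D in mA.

Triode; I_D = 0.429 mA

V_GS = V_G − V_S = 4.53 − 2.5 = 2.03 V; V_DS = V_D − V_S = 2.6 − 2.5 = 0.1 V.
V_ov = V_GS − V_th = 2.03 − 0.85 = 1.18 V.
Since V_DS = 0.1 V < V_ov = 1.18 V, the device is in the triode region.
I_D = k_n [V_ov · V_DS − ½ V_DS²] = 3.8 × [1.18 × 0.1 − 0.5 × 0.1²] = 0.429 mA.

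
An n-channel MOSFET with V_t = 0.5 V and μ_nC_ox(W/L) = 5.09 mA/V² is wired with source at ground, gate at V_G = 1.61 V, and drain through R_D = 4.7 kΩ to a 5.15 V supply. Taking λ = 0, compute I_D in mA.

V_GS = V_G = 1.61 V, so V_ov = 1.61 − 0.5 = 1.11 V.
Assume saturation: I_D = ½ k_n V_ov² = 0.5 × 5.09 × 1.11² = 3.14 mA, giving V_DS = V_DD − I_D R_D = 5.15 − 3.14 × 4.7 = -9.59 V.
But -9.59 V < V_ov = 1.11 V, so the device is actually in triode.
In triode I_D = k_n[V_ov V_DS − ½ V_DS²] and I_D = (V_DD − V_DS)/R_D. Equating: 12 V_DS² − 27.55 V_DS + 5.15 = 0, giving V_DS = 0.205 V (the root below V_ov).
I_D = (5.15 − 0.205) / 4.7 = 1.05 mA.

I_D = 1.05 mA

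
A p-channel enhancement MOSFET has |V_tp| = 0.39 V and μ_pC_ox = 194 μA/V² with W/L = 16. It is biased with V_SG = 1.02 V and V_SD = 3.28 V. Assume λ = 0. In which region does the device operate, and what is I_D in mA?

Saturation; I_D = 0.616 mA

k_p = μ_pC_ox · (W/L) = 3.104 mA/V².
V_ov = V_SG − |V_tp| = 1.02 − 0.39 = 0.63 V.
Since V_SD = 3.28 V ≥ V_ov = 0.63 V, the device is in saturation.
I_D = ½ k_p V_ov² = 0.5 × 3.104 × 0.63² = 0.616 mA.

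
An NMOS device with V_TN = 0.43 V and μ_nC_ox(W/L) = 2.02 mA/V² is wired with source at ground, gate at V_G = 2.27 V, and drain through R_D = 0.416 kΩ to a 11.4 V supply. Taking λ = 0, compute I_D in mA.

V_GS = V_G = 2.27 V, so V_ov = 2.27 − 0.43 = 1.84 V.
Assume saturation: I_D = ½ k_n V_ov² = 0.5 × 2.02 × 1.84² = 3.42 mA, giving V_DS = V_DD − I_D R_D = 11.4 − 3.42 × 0.416 = 9.98 V.
V_DS = 9.98 V ≥ V_ov = 1.84 V, confirming saturation.

I_D = 3.42 mA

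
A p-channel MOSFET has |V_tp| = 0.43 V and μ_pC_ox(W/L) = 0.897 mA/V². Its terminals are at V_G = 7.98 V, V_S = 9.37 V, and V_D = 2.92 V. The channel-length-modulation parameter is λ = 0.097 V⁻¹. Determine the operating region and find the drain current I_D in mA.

V_SG = V_S − V_G = 9.37 − 7.98 = 1.39 V; V_SD = V_S − V_D = 9.37 − 2.92 = 6.45 V.
V_ov = V_SG − |V_tp| = 1.39 − 0.43 = 0.96 V.
Since V_SD = 6.45 V ≥ V_ov = 0.96 V, the device is in saturation.
I_D = ½ k_p V_ov² (1 + λ V_SD) = 0.5 × 0.897 × 0.96² × (1 + 0.097 × 6.45) = 0.672 mA.

Saturation; I_D = 0.672 mA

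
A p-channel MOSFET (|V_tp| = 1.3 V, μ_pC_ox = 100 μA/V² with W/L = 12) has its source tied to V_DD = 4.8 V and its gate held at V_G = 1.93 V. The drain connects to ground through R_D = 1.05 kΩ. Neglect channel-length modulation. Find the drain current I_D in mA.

V_SG = V_DD − V_G = 4.8 − 1.93 = 2.87 V, so V_ov = 2.87 − 1.3 = 1.57 V.
k_p = μ_pC_ox · (W/L) = 1.2 mA/V².
Assume saturation: I_D = ½ k_p V_ov² = 0.5 × 1.2 × 1.57² = 1.48 mA, giving V_SD = V_DD − I_D R_D = 4.8 − 1.48 × 1.05 = 3.25 V.
V_SD = 3.25 V ≥ V_ov = 1.57 V, confirming saturation.

I_D = 1.48 mA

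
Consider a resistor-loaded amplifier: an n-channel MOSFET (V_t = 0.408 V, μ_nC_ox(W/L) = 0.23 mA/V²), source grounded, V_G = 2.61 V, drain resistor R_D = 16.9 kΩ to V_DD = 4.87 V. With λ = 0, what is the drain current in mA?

V_GS = V_G = 2.61 V, so V_ov = 2.61 − 0.408 = 2.2 V.
Assume saturation: I_D = ½ k_n V_ov² = 0.5 × 0.23 × 2.2² = 0.558 mA, giving V_DS = V_DD − I_D R_D = 4.87 − 0.558 × 16.9 = -4.55 V.
But -4.55 V < V_ov = 2.2 V, so the device is actually in triode.
In triode I_D = k_n[V_ov V_DS − ½ V_DS²] and I_D = (V_DD − V_DS)/R_D. Equating: 1.94 V_DS² − 9.559 V_DS + 4.87 = 0, giving V_DS = 0.577 V (the root below V_ov).
I_D = (4.87 − 0.577) / 16.9 = 0.254 mA.

I_D = 0.254 mA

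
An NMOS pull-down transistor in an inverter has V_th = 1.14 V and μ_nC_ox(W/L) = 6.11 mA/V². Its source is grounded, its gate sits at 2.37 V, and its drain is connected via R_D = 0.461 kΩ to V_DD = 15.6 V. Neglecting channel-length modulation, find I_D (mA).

V_GS = V_G = 2.37 V, so V_ov = 2.37 − 1.14 = 1.23 V.
Assume saturation: I_D = ½ k_n V_ov² = 0.5 × 6.11 × 1.23² = 4.62 mA, giving V_DS = V_DD − I_D R_D = 15.6 − 4.62 × 0.461 = 13.5 V.
V_DS = 13.5 V ≥ V_ov = 1.23 V, confirming saturation.

I_D = 4.62 mA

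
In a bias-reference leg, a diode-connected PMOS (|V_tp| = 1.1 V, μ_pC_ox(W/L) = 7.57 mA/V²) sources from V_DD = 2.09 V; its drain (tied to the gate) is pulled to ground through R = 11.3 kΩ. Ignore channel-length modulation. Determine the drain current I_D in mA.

With gate tied to drain, V_SG = V_SD ≥ V_SG − |V_tp|, so the device is in saturation.
KCL at the drain: ½ k_p (V_SG − |V_tp|)² = (V_DD − V_SG)/R.
Let x = V_SG − 1.1. Then 42.8 x² + x − 0.99 = 0, giving x = 0.141 V (positive root), so V_SG = 1.24 V.
I_D = (V_DD − V_SG)/R = (2.09 − 1.24) / 11.3 = 0.0751 mA.

I_D = 0.0751 mA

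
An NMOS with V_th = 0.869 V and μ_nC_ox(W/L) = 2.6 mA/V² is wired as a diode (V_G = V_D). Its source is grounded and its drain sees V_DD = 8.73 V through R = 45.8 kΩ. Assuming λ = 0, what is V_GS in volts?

With gate tied to drain, V_GS = V_DS ≥ V_GS − V_th, so the device is in saturation.
KCL at the drain: ½ k_n (V_GS − V_th)² = (V_DD − V_GS)/R.
Let x = V_GS − 0.869. Then 59.5 x² + x − 7.861 = 0, giving x = 0.355 V (positive root), so V_GS = 1.22 V.
I_D = (V_DD − V_GS)/R = (8.73 − 1.22) / 45.8 = 0.164 mA.

V_GS = 1.22 V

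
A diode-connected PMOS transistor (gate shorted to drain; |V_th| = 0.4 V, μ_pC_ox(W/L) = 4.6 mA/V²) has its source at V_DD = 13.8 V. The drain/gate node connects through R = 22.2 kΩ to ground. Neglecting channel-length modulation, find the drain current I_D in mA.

With gate tied to drain, V_SG = V_SD ≥ V_SG − |V_th|, so the device is in saturation.
KCL at the drain: ½ k_p (V_SG − |V_th|)² = (V_DD − V_SG)/R.
Let x = V_SG − 0.4. Then 51.1 x² + x − 13.4 = 0, giving x = 0.503 V (positive root), so V_SG = 0.903 V.
I_D = (V_DD − V_SG)/R = (13.8 − 0.903) / 22.2 = 0.581 mA.

I_D = 0.581 mA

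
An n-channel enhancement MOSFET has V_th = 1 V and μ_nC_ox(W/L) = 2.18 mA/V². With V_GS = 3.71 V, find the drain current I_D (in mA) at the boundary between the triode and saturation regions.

At the boundary V_DS = V_ov = V_GS − V_th = 3.71 − 1 = 2.71 V.
I_D = ½ k_n V_ov² = 0.5 × 2.18 × 2.71² = 8.01 mA.

I_D = 8.01 mA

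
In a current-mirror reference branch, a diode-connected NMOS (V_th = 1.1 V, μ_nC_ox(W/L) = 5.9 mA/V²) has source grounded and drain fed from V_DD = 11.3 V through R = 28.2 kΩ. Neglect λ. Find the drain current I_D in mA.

I_D = 0.349 mA

With gate tied to drain, V_GS = V_DS ≥ V_GS − V_th, so the device is in saturation.
KCL at the drain: ½ k_n (V_GS − V_th)² = (V_DD − V_GS)/R.
Let x = V_GS − 1.1. Then 83.2 x² + x − 10.2 = 0, giving x = 0.344 V (positive root), so V_GS = 1.44 V.
I_D = (V_DD − V_GS)/R = (11.3 − 1.44) / 28.2 = 0.349 mA.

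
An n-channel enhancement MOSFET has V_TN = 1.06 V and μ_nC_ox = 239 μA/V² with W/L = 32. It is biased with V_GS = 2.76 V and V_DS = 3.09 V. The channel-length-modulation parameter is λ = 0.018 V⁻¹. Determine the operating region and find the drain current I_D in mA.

k_n = μ_nC_ox · (W/L) = 7.648 mA/V².
V_ov = V_GS − V_TN = 2.76 − 1.06 = 1.7 V.
Since V_DS = 3.09 V ≥ V_ov = 1.7 V, the device is in saturation.
I_D = ½ k_n V_ov² (1 + λ V_DS) = 0.5 × 7.648 × 1.7² × (1 + 0.018 × 3.09) = 11.7 mA.

Saturation; I_D = 11.7 mA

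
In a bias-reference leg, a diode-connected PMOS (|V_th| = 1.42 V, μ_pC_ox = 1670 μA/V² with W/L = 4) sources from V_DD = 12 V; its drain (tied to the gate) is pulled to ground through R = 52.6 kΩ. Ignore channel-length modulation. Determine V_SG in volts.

V_SG = 1.66 V

With gate tied to drain, V_SG = V_SD ≥ V_SG − |V_th|, so the device is in saturation.
k_p = μ_pC_ox · (W/L) = 6.68 mA/V².
KCL at the drain: ½ k_p (V_SG − |V_th|)² = (V_DD − V_SG)/R.
Let x = V_SG − 1.42. Then 176 x² + x − 10.58 = 0, giving x = 0.243 V (positive root), so V_SG = 1.66 V.
I_D = (V_DD − V_SG)/R = (12 − 1.66) / 52.6 = 0.197 mA.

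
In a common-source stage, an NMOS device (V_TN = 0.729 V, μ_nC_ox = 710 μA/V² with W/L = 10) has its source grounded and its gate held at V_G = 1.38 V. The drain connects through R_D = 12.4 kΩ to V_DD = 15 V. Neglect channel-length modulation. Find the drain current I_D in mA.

I_D = 1.18 mA

V_GS = V_G = 1.38 V, so V_ov = 1.38 − 0.729 = 0.651 V.
k_n = μ_nC_ox · (W/L) = 7.1 mA/V².
Assume saturation: I_D = ½ k_n V_ov² = 0.5 × 7.1 × 0.651² = 1.5 mA, giving V_DS = V_DD − I_D R_D = 15 − 1.5 × 12.4 = -3.66 V.
But -3.66 V < V_ov = 0.651 V, so the device is actually in triode.
In triode I_D = k_n[V_ov V_DS − ½ V_DS²] and I_D = (V_DD − V_DS)/R_D. Equating: 44 V_DS² − 58.31 V_DS + 15 = 0, giving V_DS = 0.349 V (the root below V_ov).
I_D = (15 − 0.349) / 12.4 = 1.18 mA.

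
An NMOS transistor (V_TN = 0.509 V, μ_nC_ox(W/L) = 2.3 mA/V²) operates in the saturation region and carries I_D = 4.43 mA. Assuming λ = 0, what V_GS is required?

In saturation I_D = ½ k_n (V_GS − V_TN)², so V_GS − V_TN = √(2 I_D / k_n) = √(2 × 4.43 / 2.3) = 1.96 V.
V_GS = 0.509 + 1.96 = 2.47 V.

V_GS = 2.47 V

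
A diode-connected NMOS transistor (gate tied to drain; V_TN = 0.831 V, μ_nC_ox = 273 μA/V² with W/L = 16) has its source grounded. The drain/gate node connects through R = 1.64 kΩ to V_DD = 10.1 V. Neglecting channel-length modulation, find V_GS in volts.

With gate tied to drain, V_GS = V_DS ≥ V_GS − V_TN, so the device is in saturation.
k_n = μ_nC_ox · (W/L) = 4.368 mA/V².
KCL at the drain: ½ k_n (V_GS − V_TN)² = (V_DD − V_GS)/R.
Let x = V_GS − 0.831. Then 3.58 x² + x − 9.269 = 0, giving x = 1.48 V (positive root), so V_GS = 2.31 V.
I_D = (V_DD − V_GS)/R = (10.1 − 2.31) / 1.64 = 4.75 mA.

V_GS = 2.31 V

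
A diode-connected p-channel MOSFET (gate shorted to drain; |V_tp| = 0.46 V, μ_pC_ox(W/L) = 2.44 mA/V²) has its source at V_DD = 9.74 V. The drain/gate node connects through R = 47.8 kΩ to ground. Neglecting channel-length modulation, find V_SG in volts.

With gate tied to drain, V_SG = V_SD ≥ V_SG − |V_tp|, so the device is in saturation.
KCL at the drain: ½ k_p (V_SG − |V_tp|)² = (V_DD − V_SG)/R.
Let x = V_SG − 0.46. Then 58.3 x² + x − 9.28 = 0, giving x = 0.39 V (positive root), so V_SG = 0.85 V.
I_D = (V_DD − V_SG)/R = (9.74 − 0.85) / 47.8 = 0.186 mA.

V_SG = 0.850 V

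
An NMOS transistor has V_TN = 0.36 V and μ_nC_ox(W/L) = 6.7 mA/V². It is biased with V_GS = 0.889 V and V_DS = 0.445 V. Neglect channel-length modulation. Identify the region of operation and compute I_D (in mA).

V_ov = V_GS − V_TN = 0.889 − 0.36 = 0.529 V.
Since V_DS = 0.445 V < V_ov = 0.529 V, the device is in the triode region.
I_D = k_n [V_ov · V_DS − ½ V_DS²] = 6.7 × [0.529 × 0.445 − 0.5 × 0.445²] = 0.914 mA.

Triode; I_D = 0.914 mA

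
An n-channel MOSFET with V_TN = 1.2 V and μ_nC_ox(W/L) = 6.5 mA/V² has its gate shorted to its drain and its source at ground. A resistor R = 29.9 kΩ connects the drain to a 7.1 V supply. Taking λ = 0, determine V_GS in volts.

V_GS = 1.44 V

With gate tied to drain, V_GS = V_DS ≥ V_GS − V_TN, so the device is in saturation.
KCL at the drain: ½ k_n (V_GS − V_TN)² = (V_DD − V_GS)/R.
Let x = V_GS − 1.2. Then 97.2 x² + x − 5.9 = 0, giving x = 0.241 V (positive root), so V_GS = 1.44 V.
I_D = (V_DD − V_GS)/R = (7.1 − 1.44) / 29.9 = 0.189 mA.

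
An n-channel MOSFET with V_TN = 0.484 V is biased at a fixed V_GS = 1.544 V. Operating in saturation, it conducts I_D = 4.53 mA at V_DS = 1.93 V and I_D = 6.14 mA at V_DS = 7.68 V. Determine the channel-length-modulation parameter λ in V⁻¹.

With V_GS fixed, I_D ∝ (1 + λ V_DS) in saturation, so I_D2/I_D1 = (1 + λ V_DS2)/(1 + λ V_DS1).
6.14/4.53 = 1.355 = (1 + 7.68 λ)/(1 + 1.93 λ).
Solving: λ (I_D1 V_DS2 − I_D2 V_DS1) = I_D2 − I_D1, so λ = (6.14 − 4.53) / (4.53 × 7.68 − 6.14 × 1.93) = 1.61 / 22.9 = 0.0702 V⁻¹.

λ = 0.0702 V⁻¹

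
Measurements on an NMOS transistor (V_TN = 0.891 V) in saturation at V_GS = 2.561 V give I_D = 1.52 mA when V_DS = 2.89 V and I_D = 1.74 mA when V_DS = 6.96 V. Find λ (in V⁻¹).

With V_GS fixed, I_D ∝ (1 + λ V_DS) in saturation, so I_D2/I_D1 = (1 + λ V_DS2)/(1 + λ V_DS1).
1.74/1.52 = 1.145 = (1 + 6.96 λ)/(1 + 2.89 λ).
Solving: λ (I_D1 V_DS2 − I_D2 V_DS1) = I_D2 − I_D1, so λ = (1.74 − 1.52) / (1.52 × 6.96 − 1.74 × 2.89) = 0.22 / 5.55 = 0.0396 V⁻¹.

λ = 0.0396 V⁻¹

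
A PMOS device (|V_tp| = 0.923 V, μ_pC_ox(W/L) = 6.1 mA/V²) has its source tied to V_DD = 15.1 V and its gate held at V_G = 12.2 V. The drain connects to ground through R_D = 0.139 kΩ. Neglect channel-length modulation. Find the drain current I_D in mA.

V_SG = V_DD − V_G = 15.1 − 12.2 = 2.9 V, so V_ov = 2.9 − 0.923 = 1.98 V.
Assume saturation: I_D = ½ k_p V_ov² = 0.5 × 6.1 × 1.98² = 11.9 mA, giving V_SD = V_DD − I_D R_D = 15.1 − 11.9 × 0.139 = 13.4 V.
V_SD = 13.4 V ≥ V_ov = 1.98 V, confirming saturation.

I_D = 11.9 mA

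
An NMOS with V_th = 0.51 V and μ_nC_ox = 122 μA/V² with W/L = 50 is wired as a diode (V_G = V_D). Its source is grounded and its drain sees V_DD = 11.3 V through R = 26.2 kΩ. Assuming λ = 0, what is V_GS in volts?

V_GS = 0.871 V

With gate tied to drain, V_GS = V_DS ≥ V_GS − V_th, so the device is in saturation.
k_n = μ_nC_ox · (W/L) = 6.1 mA/V².
KCL at the drain: ½ k_n (V_GS − V_th)² = (V_DD − V_GS)/R.
Let x = V_GS − 0.51. Then 79.9 x² + x − 10.79 = 0, giving x = 0.361 V (positive root), so V_GS = 0.871 V.
I_D = (V_DD − V_GS)/R = (11.3 − 0.871) / 26.2 = 0.398 mA.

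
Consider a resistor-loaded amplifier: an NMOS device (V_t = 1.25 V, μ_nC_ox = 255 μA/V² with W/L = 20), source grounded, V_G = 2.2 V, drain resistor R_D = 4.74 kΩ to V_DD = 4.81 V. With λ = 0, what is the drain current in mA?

V_GS = V_G = 2.2 V, so V_ov = 2.2 − 1.25 = 0.95 V.
k_n = μ_nC_ox · (W/L) = 5.1 mA/V².
Assume saturation: I_D = ½ k_n V_ov² = 0.5 × 5.1 × 0.95² = 2.3 mA, giving V_DS = V_DD − I_D R_D = 4.81 − 2.3 × 4.74 = -6.1 V.
But -6.1 V < V_ov = 0.95 V, so the device is actually in triode.
In triode I_D = k_n[V_ov V_DS − ½ V_DS²] and I_D = (V_DD − V_DS)/R_D. Equating: 12.1 V_DS² − 23.97 V_DS + 4.81 = 0, giving V_DS = 0.227 V (the root below V_ov).
I_D = (4.81 − 0.227) / 4.74 = 0.967 mA.

I_D = 0.967 mA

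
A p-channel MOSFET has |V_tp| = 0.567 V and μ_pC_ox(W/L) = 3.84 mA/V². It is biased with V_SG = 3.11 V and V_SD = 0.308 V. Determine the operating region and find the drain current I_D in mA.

Triode; I_D = 2.83 mA

V_ov = V_SG − |V_tp| = 3.11 − 0.567 = 2.54 V.
Since V_SD = 0.308 V < V_ov = 2.54 V, the device is in the triode region.
I_D = k_p [V_ov · V_SD − ½ V_SD²] = 3.84 × [2.54 × 0.308 − 0.5 × 0.308²] = 2.83 mA.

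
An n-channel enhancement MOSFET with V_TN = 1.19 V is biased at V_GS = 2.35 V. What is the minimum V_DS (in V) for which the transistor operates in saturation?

V_DS,sat = 1.16 V

The boundary between triode and saturation is V_DS = V_GS − V_TN = V_ov.
V_ov = 2.35 − 1.19 = 1.16 V.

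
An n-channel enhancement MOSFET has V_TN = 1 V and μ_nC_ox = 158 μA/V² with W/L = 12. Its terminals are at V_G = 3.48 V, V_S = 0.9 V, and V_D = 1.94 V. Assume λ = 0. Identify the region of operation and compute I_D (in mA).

Triode; I_D = 2.09 mA

V_GS = V_G − V_S = 3.48 − 0.9 = 2.58 V; V_DS = V_D − V_S = 1.94 − 0.9 = 1.04 V.
k_n = μ_nC_ox · (W/L) = 1.896 mA/V².
V_ov = V_GS − V_TN = 2.58 − 1 = 1.58 V.
Since V_DS = 1.04 V < V_ov = 1.58 V, the device is in the triode region.
I_D = k_n [V_ov · V_DS − ½ V_DS²] = 1.896 × [1.58 × 1.04 − 0.5 × 1.04²] = 2.09 mA.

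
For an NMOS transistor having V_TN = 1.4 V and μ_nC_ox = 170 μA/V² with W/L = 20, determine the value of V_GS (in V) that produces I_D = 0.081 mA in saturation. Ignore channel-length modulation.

V_GS = 1.62 V

k_n = μ_nC_ox · (W/L) = 3.4 mA/V².
In saturation I_D = ½ k_n (V_GS − V_TN)², so V_GS − V_TN = √(2 I_D / k_n) = √(2 × 0.081 / 3.4) = 0.218 V.
V_GS = 1.4 + 0.218 = 1.62 V.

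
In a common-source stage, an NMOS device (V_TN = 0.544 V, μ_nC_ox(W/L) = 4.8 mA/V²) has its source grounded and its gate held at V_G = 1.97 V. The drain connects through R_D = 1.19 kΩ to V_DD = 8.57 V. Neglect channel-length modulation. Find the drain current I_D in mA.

V_GS = V_G = 1.97 V, so V_ov = 1.97 − 0.544 = 1.43 V.
Assume saturation: I_D = ½ k_n V_ov² = 0.5 × 4.8 × 1.43² = 4.88 mA, giving V_DS = V_DD − I_D R_D = 8.57 − 4.88 × 1.19 = 2.76 V.
V_DS = 2.76 V ≥ V_ov = 1.43 V, confirming saturation.

I_D = 4.88 mA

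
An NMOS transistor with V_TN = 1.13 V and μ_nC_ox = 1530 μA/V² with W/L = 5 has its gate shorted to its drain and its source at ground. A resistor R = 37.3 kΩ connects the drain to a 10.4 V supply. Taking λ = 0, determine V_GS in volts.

With gate tied to drain, V_GS = V_DS ≥ V_GS − V_TN, so the device is in saturation.
k_n = μ_nC_ox · (W/L) = 7.65 mA/V².
KCL at the drain: ½ k_n (V_GS − V_TN)² = (V_DD − V_GS)/R.
Let x = V_GS − 1.13. Then 143 x² + x − 9.27 = 0, giving x = 0.251 V (positive root), so V_GS = 1.38 V.
I_D = (V_DD − V_GS)/R = (10.4 − 1.38) / 37.3 = 0.242 mA.

V_GS = 1.38 V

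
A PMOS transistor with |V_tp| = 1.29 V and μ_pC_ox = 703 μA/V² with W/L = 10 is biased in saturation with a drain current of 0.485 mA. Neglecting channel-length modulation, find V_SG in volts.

k_p = μ_pC_ox · (W/L) = 7.03 mA/V².
In saturation I_D = ½ k_p (V_SG − |V_tp|)², so V_SG − |V_tp| = √(2 I_D / k_p) = √(2 × 0.485 / 7.03) = 0.371 V.
V_SG = 1.29 + 0.371 = 1.66 V.

V_SG = 1.66 V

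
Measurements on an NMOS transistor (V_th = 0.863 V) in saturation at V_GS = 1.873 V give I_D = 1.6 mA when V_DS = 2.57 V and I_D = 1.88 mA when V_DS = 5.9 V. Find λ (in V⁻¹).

λ = 0.0608 V⁻¹

With V_GS fixed, I_D ∝ (1 + λ V_DS) in saturation, so I_D2/I_D1 = (1 + λ V_DS2)/(1 + λ V_DS1).
1.88/1.6 = 1.175 = (1 + 5.9 λ)/(1 + 2.57 λ).
Solving: λ (I_D1 V_DS2 − I_D2 V_DS1) = I_D2 − I_D1, so λ = (1.88 − 1.6) / (1.6 × 5.9 − 1.88 × 2.57) = 0.28 / 4.61 = 0.0608 V⁻¹.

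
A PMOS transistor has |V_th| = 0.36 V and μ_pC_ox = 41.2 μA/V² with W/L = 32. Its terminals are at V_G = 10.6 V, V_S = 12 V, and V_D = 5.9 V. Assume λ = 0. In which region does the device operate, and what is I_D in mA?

V_SG = V_S − V_G = 12 − 10.6 = 1.4 V; V_SD = V_S − V_D = 12 − 5.9 = 6.1 V.
k_p = μ_pC_ox · (W/L) = 1.318 mA/V².
V_ov = V_SG − |V_th| = 1.4 − 0.36 = 1.04 V.
Since V_SD = 6.1 V ≥ V_ov = 1.04 V, the device is in saturation.
I_D = ½ k_p V_ov² = 0.5 × 1.318 × 1.04² = 0.713 mA.

Saturation; I_D = 0.713 mA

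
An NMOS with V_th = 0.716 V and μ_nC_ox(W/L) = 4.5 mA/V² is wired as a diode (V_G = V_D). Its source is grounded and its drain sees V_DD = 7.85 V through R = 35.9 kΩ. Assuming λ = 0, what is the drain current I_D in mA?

With gate tied to drain, V_GS = V_DS ≥ V_GS − V_th, so the device is in saturation.
KCL at the drain: ½ k_n (V_GS − V_th)² = (V_DD − V_GS)/R.
Let x = V_GS − 0.716. Then 80.8 x² + x − 7.134 = 0, giving x = 0.291 V (positive root), so V_GS = 1.01 V.
I_D = (V_DD − V_GS)/R = (7.85 − 1.01) / 35.9 = 0.191 mA.

I_D = 0.191 mA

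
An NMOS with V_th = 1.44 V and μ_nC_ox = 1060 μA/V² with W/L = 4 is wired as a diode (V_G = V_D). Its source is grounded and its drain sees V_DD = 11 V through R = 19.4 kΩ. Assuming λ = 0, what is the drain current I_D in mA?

With gate tied to drain, V_GS = V_DS ≥ V_GS − V_th, so the device is in saturation.
k_n = μ_nC_ox · (W/L) = 4.24 mA/V².
KCL at the drain: ½ k_n (V_GS − V_th)² = (V_DD − V_GS)/R.
Let x = V_GS − 1.44. Then 41.1 x² + x − 9.56 = 0, giving x = 0.47 V (positive root), so V_GS = 1.91 V.
I_D = (V_DD − V_GS)/R = (11 − 1.91) / 19.4 = 0.469 mA.

I_D = 0.469 mA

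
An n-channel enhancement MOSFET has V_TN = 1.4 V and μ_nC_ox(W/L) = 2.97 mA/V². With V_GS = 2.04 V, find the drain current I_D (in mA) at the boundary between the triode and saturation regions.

I_D = 0.608 mA

At the boundary V_DS = V_ov = V_GS − V_TN = 2.04 − 1.4 = 0.64 V.
I_D = ½ k_n V_ov² = 0.5 × 2.97 × 0.64² = 0.608 mA.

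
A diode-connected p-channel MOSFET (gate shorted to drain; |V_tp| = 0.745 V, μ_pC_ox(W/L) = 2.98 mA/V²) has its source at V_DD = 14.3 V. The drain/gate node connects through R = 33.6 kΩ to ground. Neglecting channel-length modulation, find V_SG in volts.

V_SG = 1.26 V

With gate tied to drain, V_SG = V_SD ≥ V_SG − |V_tp|, so the device is in saturation.
KCL at the drain: ½ k_p (V_SG − |V_tp|)² = (V_DD − V_SG)/R.
Let x = V_SG − 0.745. Then 50.1 x² + x − 13.56 = 0, giving x = 0.51 V (positive root), so V_SG = 1.26 V.
I_D = (V_DD − V_SG)/R = (14.3 − 1.26) / 33.6 = 0.388 mA.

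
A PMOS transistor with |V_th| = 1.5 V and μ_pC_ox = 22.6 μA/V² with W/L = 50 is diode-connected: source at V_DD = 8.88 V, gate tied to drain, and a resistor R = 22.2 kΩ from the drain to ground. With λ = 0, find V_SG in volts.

V_SG = 2.23 V

With gate tied to drain, V_SG = V_SD ≥ V_SG − |V_th|, so the device is in saturation.
k_p = μ_pC_ox · (W/L) = 1.13 mA/V².
KCL at the drain: ½ k_p (V_SG − |V_th|)² = (V_DD − V_SG)/R.
Let x = V_SG − 1.5. Then 12.5 x² + x − 7.38 = 0, giving x = 0.728 V (positive root), so V_SG = 2.23 V.
I_D = (V_DD − V_SG)/R = (8.88 − 2.23) / 22.2 = 0.3 mA.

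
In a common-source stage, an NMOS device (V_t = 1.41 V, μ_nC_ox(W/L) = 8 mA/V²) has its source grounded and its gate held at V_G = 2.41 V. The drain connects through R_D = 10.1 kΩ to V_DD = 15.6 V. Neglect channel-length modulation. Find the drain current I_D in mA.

V_GS = V_G = 2.41 V, so V_ov = 2.41 − 1.41 = 1 V.
Assume saturation: I_D = ½ k_n V_ov² = 0.5 × 8 × 1² = 4 mA, giving V_DS = V_DD − I_D R_D = 15.6 − 4 × 10.1 = -24.8 V.
But -24.8 V < V_ov = 1 V, so the device is actually in triode.
In triode I_D = k_n[V_ov V_DS − ½ V_DS²] and I_D = (V_DD − V_DS)/R_D. Equating: 40.4 V_DS² − 81.8 V_DS + 15.6 = 0, giving V_DS = 0.213 V (the root below V_ov).
I_D = (15.6 − 0.213) / 10.1 = 1.52 mA.

I_D = 1.52 mA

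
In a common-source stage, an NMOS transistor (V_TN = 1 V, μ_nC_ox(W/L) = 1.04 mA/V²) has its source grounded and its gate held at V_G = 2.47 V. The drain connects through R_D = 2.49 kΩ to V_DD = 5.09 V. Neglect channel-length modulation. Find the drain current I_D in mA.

I_D = 1.12 mA

V_GS = V_G = 2.47 V, so V_ov = 2.47 − 1 = 1.47 V.
Assume saturation: I_D = ½ k_n V_ov² = 0.5 × 1.04 × 1.47² = 1.12 mA, giving V_DS = V_DD − I_D R_D = 5.09 − 1.12 × 2.49 = 2.29 V.
V_DS = 2.29 V ≥ V_ov = 1.47 V, confirming saturation.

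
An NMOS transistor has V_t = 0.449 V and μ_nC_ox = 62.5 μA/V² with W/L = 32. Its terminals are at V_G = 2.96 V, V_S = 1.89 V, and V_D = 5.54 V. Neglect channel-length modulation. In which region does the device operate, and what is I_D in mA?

Saturation; I_D = 0.386 mA

V_GS = V_G − V_S = 2.96 − 1.89 = 1.07 V; V_DS = V_D − V_S = 5.54 − 1.89 = 3.65 V.
k_n = μ_nC_ox · (W/L) = 2 mA/V².
V_ov = V_GS − V_t = 1.07 − 0.449 = 0.621 V.
Since V_DS = 3.65 V ≥ V_ov = 0.621 V, the device is in saturation.
I_D = ½ k_n V_ov² = 0.5 × 2 × 0.621² = 0.386 mA.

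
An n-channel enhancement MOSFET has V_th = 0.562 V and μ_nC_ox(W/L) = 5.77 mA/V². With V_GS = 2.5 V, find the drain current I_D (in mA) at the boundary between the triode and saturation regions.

I_D = 10.8 mA

At the boundary V_DS = V_ov = V_GS − V_th = 2.5 − 0.562 = 1.94 V.
I_D = ½ k_n V_ov² = 0.5 × 5.77 × 1.94² = 10.8 mA.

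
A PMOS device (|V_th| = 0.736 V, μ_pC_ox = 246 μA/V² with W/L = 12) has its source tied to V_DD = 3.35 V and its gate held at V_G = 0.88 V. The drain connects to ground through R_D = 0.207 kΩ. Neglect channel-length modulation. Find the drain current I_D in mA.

V_SG = V_DD − V_G = 3.35 − 0.88 = 2.47 V, so V_ov = 2.47 − 0.736 = 1.73 V.
k_p = μ_pC_ox · (W/L) = 2.952 mA/V².
Assume saturation: I_D = ½ k_p V_ov² = 0.5 × 2.952 × 1.73² = 4.44 mA, giving V_SD = V_DD − I_D R_D = 3.35 − 4.44 × 0.207 = 2.43 V.
V_SD = 2.43 V ≥ V_ov = 1.73 V, confirming saturation.

I_D = 4.44 mA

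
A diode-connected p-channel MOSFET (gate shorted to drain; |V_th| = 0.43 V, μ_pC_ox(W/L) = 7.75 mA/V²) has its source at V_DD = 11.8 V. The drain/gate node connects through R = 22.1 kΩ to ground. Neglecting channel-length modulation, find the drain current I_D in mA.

I_D = 0.498 mA

With gate tied to drain, V_SG = V_SD ≥ V_SG − |V_th|, so the device is in saturation.
KCL at the drain: ½ k_p (V_SG − |V_th|)² = (V_DD − V_SG)/R.
Let x = V_SG − 0.43. Then 85.6 x² + x − 11.37 = 0, giving x = 0.359 V (positive root), so V_SG = 0.789 V.
I_D = (V_DD − V_SG)/R = (11.8 − 0.789) / 22.1 = 0.498 mA.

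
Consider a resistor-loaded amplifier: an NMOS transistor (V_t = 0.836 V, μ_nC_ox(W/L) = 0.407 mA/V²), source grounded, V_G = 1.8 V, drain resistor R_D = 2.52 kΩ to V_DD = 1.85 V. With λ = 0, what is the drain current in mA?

V_GS = V_G = 1.8 V, so V_ov = 1.8 − 0.836 = 0.964 V.
Assume saturation: I_D = ½ k_n V_ov² = 0.5 × 0.407 × 0.964² = 0.189 mA, giving V_DS = V_DD − I_D R_D = 1.85 − 0.189 × 2.52 = 1.37 V.
V_DS = 1.37 V ≥ V_ov = 0.964 V, confirming saturation.

I_D = 0.189 mA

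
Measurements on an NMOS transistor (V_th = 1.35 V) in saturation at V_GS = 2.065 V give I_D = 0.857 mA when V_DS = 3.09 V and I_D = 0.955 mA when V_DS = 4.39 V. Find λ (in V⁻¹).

With V_GS fixed, I_D ∝ (1 + λ V_DS) in saturation, so I_D2/I_D1 = (1 + λ V_DS2)/(1 + λ V_DS1).
0.955/0.857 = 1.114 = (1 + 4.39 λ)/(1 + 3.09 λ).
Solving: λ (I_D1 V_DS2 − I_D2 V_DS1) = I_D2 − I_D1, so λ = (0.955 − 0.857) / (0.857 × 4.39 − 0.955 × 3.09) = 0.098 / 0.811 = 0.121 V⁻¹.

λ = 0.121 V⁻¹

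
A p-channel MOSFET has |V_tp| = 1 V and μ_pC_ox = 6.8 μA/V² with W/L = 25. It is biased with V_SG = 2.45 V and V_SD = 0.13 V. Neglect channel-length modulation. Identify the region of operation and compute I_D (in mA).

k_p = μ_pC_ox · (W/L) = 0.17 mA/V².
V_ov = V_SG − |V_tp| = 2.45 − 1 = 1.45 V.
Since V_SD = 0.13 V < V_ov = 1.45 V, the device is in the triode region.
I_D = k_p [V_ov · V_SD − ½ V_SD²] = 0.17 × [1.45 × 0.13 − 0.5 × 0.13²] = 0.0306 mA.

Triode; I_D = 0.0306 mA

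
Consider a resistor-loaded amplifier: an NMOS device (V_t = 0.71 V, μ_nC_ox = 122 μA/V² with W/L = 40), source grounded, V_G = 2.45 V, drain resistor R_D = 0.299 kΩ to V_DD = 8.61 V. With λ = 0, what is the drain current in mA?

V_GS = V_G = 2.45 V, so V_ov = 2.45 − 0.71 = 1.74 V.
k_n = μ_nC_ox · (W/L) = 4.88 mA/V².
Assume saturation: I_D = ½ k_n V_ov² = 0.5 × 4.88 × 1.74² = 7.39 mA, giving V_DS = V_DD − I_D R_D = 8.61 − 7.39 × 0.299 = 6.4 V.
V_DS = 6.4 V ≥ V_ov = 1.74 V, confirming saturation.

I_D = 7.39 mA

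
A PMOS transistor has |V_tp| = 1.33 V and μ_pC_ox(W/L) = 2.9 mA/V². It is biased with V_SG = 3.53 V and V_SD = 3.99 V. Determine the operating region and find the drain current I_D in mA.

V_ov = V_SG − |V_tp| = 3.53 − 1.33 = 2.2 V.
Since V_SD = 3.99 V ≥ V_ov = 2.2 V, the device is in saturation.
I_D = ½ k_p V_ov² = 0.5 × 2.9 × 2.2² = 7.02 mA.

Saturation; I_D = 7.02 mA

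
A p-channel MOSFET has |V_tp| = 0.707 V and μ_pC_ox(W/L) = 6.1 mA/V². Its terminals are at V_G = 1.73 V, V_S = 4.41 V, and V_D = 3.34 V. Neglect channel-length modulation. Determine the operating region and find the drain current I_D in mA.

V_SG = V_S − V_G = 4.41 − 1.73 = 2.68 V; V_SD = V_S − V_D = 4.41 − 3.34 = 1.07 V.
V_ov = V_SG − |V_tp| = 2.68 − 0.707 = 1.97 V.
Since V_SD = 1.07 V < V_ov = 1.97 V, the device is in the triode region.
I_D = k_p [V_ov · V_SD − ½ V_SD²] = 6.1 × [1.97 × 1.07 − 0.5 × 1.07²] = 9.39 mA.

Triode; I_D = 9.39 mA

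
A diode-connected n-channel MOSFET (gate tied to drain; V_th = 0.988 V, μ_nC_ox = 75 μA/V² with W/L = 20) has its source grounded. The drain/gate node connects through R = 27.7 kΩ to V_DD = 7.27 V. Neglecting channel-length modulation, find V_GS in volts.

V_GS = 1.51 V

With gate tied to drain, V_GS = V_DS ≥ V_GS − V_th, so the device is in saturation.
k_n = μ_nC_ox · (W/L) = 1.5 mA/V².
KCL at the drain: ½ k_n (V_GS − V_th)² = (V_DD − V_GS)/R.
Let x = V_GS − 0.988. Then 20.8 x² + x − 6.282 = 0, giving x = 0.526 V (positive root), so V_GS = 1.51 V.
I_D = (V_DD − V_GS)/R = (7.27 − 1.51) / 27.7 = 0.208 mA.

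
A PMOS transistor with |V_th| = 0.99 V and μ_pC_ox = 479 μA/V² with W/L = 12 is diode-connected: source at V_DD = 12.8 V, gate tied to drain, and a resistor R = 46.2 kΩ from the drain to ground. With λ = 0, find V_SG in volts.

V_SG = 1.28 V

With gate tied to drain, V_SG = V_SD ≥ V_SG − |V_th|, so the device is in saturation.
k_p = μ_pC_ox · (W/L) = 5.748 mA/V².
KCL at the drain: ½ k_p (V_SG − |V_th|)² = (V_DD − V_SG)/R.
Let x = V_SG − 0.99. Then 133 x² + x − 11.81 = 0, giving x = 0.294 V (positive root), so V_SG = 1.28 V.
I_D = (V_DD − V_SG)/R = (12.8 − 1.28) / 46.2 = 0.249 mA.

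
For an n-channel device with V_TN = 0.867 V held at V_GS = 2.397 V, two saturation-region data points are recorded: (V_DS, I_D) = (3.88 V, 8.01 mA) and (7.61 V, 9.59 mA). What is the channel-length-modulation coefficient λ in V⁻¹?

λ = 0.0665 V⁻¹

With V_GS fixed, I_D ∝ (1 + λ V_DS) in saturation, so I_D2/I_D1 = (1 + λ V_DS2)/(1 + λ V_DS1).
9.59/8.01 = 1.197 = (1 + 7.61 λ)/(1 + 3.88 λ).
Solving: λ (I_D1 V_DS2 − I_D2 V_DS1) = I_D2 − I_D1, so λ = (9.59 − 8.01) / (8.01 × 7.61 − 9.59 × 3.88) = 1.58 / 23.7 = 0.0665 V⁻¹.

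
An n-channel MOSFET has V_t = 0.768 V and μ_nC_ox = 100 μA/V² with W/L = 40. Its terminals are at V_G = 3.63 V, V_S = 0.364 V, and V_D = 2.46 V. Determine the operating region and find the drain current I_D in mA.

V_GS = V_G − V_S = 3.63 − 0.364 = 3.27 V; V_DS = V_D − V_S = 2.46 − 0.364 = 2.1 V.
k_n = μ_nC_ox · (W/L) = 4 mA/V².
V_ov = V_GS − V_t = 3.27 − 0.768 = 2.5 V.
Since V_DS = 2.1 V < V_ov = 2.5 V, the device is in the triode region.
I_D = k_n [V_ov · V_DS − ½ V_DS²] = 4 × [2.5 × 2.1 − 0.5 × 2.1²] = 12.2 mA.

Triode; I_D = 12.2 mA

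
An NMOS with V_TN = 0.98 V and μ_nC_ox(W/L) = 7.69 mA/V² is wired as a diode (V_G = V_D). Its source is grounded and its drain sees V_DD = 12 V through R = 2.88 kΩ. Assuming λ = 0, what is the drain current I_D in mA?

I_D = 3.50 mA

With gate tied to drain, V_GS = V_DS ≥ V_GS − V_TN, so the device is in saturation.
KCL at the drain: ½ k_n (V_GS − V_TN)² = (V_DD − V_GS)/R.
Let x = V_GS − 0.98. Then 11.1 x² + x − 11.02 = 0, giving x = 0.953 V (positive root), so V_GS = 1.93 V.
I_D = (V_DD − V_GS)/R = (12 − 1.93) / 2.88 = 3.5 mA.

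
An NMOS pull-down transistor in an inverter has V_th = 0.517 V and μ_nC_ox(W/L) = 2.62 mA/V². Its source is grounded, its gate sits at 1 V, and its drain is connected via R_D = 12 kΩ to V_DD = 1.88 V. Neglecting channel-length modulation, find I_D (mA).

V_GS = V_G = 1 V, so V_ov = 1 − 0.517 = 0.483 V.
Assume saturation: I_D = ½ k_n V_ov² = 0.5 × 2.62 × 0.483² = 0.306 mA, giving V_DS = V_DD − I_D R_D = 1.88 − 0.306 × 12 = -1.79 V.
But -1.79 V < V_ov = 0.483 V, so the device is actually in triode.
In triode I_D = k_n[V_ov V_DS − ½ V_DS²] and I_D = (V_DD − V_DS)/R_D. Equating: 15.7 V_DS² − 16.19 V_DS + 1.88 = 0, giving V_DS = 0.133 V (the root below V_ov).
I_D = (1.88 − 0.133) / 12 = 0.146 mA.

I_D = 0.146 mA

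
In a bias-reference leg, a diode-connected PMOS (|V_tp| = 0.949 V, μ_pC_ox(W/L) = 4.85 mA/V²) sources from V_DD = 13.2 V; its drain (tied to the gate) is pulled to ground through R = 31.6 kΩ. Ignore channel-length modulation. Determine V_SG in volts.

With gate tied to drain, V_SG = V_SD ≥ V_SG − |V_tp|, so the device is in saturation.
KCL at the drain: ½ k_p (V_SG − |V_tp|)² = (V_DD − V_SG)/R.
Let x = V_SG − 0.949. Then 76.6 x² + x − 12.25 = 0, giving x = 0.393 V (positive root), so V_SG = 1.34 V.
I_D = (V_DD − V_SG)/R = (13.2 − 1.34) / 31.6 = 0.375 mA.

V_SG = 1.34 V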